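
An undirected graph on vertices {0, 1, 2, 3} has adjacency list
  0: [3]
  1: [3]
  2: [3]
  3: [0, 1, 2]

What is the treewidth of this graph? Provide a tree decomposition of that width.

Treewidth 1.
One optimal decomposition is:
Bags: B1 = {2, 3}  B2 = {1, 3}  B3 = {0, 3}
Tree: B1–B2, B2–B3

Each bag holds 2 vertices, so the decomposition has width 1, which upper-bounds the treewidth. Since G has at least one edge (e.g. 3–2), it is not an edgeless graph, so tw(G) ≥ 1. The upper and lower bounds meet at 1, so that is the treewidth.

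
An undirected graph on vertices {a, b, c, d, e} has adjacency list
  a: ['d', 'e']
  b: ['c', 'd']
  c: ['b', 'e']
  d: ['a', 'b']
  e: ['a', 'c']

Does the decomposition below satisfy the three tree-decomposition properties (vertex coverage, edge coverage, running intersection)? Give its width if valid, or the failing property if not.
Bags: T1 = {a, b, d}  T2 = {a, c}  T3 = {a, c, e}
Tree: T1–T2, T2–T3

No — edge (b,c) lies in no bag.

A tree decomposition must satisfy three properties: every vertex lies in some bag; for every edge, both endpoints lie together in some bag; and for every vertex, the bags containing it form a connected subtree. Here edge (b,c) lies in no bag, so the decomposition is invalid.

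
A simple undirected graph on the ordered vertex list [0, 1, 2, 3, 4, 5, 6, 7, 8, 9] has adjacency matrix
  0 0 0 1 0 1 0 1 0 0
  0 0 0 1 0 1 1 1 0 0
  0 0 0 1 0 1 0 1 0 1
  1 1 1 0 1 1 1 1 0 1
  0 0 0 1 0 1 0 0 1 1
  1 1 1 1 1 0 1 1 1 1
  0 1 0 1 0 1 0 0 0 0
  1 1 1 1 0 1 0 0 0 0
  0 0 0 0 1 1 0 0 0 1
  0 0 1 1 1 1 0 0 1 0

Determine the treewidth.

3

A width-3 tree decomposition is:
Bags: B1 = {4, 5, 8, 9}  B2 = {3, 4, 5, 9}  B3 = {2, 3, 5, 9}  B4 = {2, 3, 5, 7}  B5 = {0, 3, 5, 7}  B6 = {1, 3, 5, 7}  B7 = {1, 3, 5, 6}
Tree: B1–B2, B2–B3, B3–B4, B4–B5, B4–B6, B6–B7
Each bag holds 4 vertices, so the decomposition has width 3, which upper-bounds the treewidth. For the lower bound, the 4 vertices {4, 5, 8, 9} are pairwise adjacent, and any tree decomposition puts a clique entirely inside one bag — forcing width ≥ 3. Therefore the treewidth is 3.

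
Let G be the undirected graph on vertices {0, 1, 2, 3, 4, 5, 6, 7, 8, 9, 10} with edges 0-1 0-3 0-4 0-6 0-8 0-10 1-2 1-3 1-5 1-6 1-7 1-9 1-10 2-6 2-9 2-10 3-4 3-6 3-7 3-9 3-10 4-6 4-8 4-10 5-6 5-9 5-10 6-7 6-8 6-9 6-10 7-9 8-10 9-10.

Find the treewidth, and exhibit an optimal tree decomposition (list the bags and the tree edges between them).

Treewidth 4.
Bags: B1 = {1, 3, 6, 9, 10}  B2 = {0, 1, 3, 6, 10}  B3 = {0, 3, 4, 6, 10}  B4 = {1, 5, 6, 9, 10}  B5 = {1, 3, 6, 7, 9}  B6 = {0, 4, 6, 8, 10}  B7 = {1, 2, 6, 9, 10}
Tree: B1–B2, B2–B3, B1–B4, B1–B5, B3–B6, B1–B7

The largest bag has 5 vertices, giving width 4; this decomposition certifies tw(G) ≤ 4. For the lower bound, the 5 vertices {0, 4, 6, 8, 10} are pairwise adjacent, and any tree decomposition puts a clique entirely inside one bag — forcing width ≥ 4. Hence tw(G) = 4 exactly.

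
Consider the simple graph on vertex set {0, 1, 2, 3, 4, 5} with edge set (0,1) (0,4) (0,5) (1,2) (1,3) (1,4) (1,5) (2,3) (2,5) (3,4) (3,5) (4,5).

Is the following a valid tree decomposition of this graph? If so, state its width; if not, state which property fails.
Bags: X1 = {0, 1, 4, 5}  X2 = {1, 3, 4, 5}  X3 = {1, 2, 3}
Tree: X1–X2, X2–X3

No — edge (5,2) lies in no bag.

A tree decomposition must satisfy three properties: every vertex lies in some bag; for every edge, both endpoints lie together in some bag; and for every vertex, the bags containing it form a connected subtree. Here edge (5,2) lies in no bag, so the decomposition is invalid.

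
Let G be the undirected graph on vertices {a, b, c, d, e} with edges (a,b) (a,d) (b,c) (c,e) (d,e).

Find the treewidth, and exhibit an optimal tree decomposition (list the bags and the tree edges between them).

Treewidth 2.
One such decomposition:
Bags: B1 = {b, c, e}  B2 = {a, b, e}  B3 = {a, d, e}
Tree: B1–B2, B2–B3

The largest bag has 3 vertices, giving width 2; this decomposition certifies tw(G) ≤ 2. The edges e–c–b–a–d–e form a cycle, so G is not a tree and its treewidth is at least 2. Combining the bounds, tw(G) = 2.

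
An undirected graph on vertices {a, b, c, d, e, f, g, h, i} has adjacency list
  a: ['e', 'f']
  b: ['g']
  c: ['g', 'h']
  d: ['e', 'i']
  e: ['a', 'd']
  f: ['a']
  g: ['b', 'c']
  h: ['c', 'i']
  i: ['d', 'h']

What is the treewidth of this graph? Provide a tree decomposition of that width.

Every bag has size at most 2, so the width is 2 − 1 = 1 and tw(G) ≤ 1. Any graph with an edge has treewidth ≥ 1, and G has the edge f–a. The upper and lower bounds meet at 1, so that is the treewidth.

Treewidth 1.
One optimal decomposition is:
Bags: B1 = {a, f}  B2 = {a, e}  B3 = {d, e}  B4 = {d, i}  B5 = {h, i}  B6 = {c, h}  B7 = {c, g}  B8 = {b, g}
Tree: B1–B2, B2–B3, B3–B4, B4–B5, B5–B6, B6–B7, B7–B8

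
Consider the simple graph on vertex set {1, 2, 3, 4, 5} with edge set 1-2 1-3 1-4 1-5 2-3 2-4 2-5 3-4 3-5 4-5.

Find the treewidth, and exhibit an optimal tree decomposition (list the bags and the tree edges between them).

Treewidth 4.
One optimal decomposition is:
Bags: B1 = {1, 2, 3, 4, 5}
Tree: (single bag)

A single bag containing all 5 vertices is trivially a valid decomposition of width 4. On the other hand G contains the 5-clique {1, 2, 3, 4, 5}. A clique must lie in a single bag of any decomposition, so no decomposition can have width below 4. The upper and lower bounds meet at 4, so that is the treewidth.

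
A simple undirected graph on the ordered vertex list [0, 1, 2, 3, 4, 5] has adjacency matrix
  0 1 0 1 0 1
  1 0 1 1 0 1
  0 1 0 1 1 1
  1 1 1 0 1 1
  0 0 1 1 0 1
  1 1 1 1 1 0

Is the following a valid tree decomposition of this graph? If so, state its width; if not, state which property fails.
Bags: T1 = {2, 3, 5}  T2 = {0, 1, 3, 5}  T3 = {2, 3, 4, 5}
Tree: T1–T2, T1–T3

No — edge (1,2) lies in no bag.

A tree decomposition must satisfy three properties: every vertex lies in some bag; for every edge, both endpoints lie together in some bag; and for every vertex, the bags containing it form a connected subtree. Here edge (1,2) lies in no bag, so the decomposition is invalid.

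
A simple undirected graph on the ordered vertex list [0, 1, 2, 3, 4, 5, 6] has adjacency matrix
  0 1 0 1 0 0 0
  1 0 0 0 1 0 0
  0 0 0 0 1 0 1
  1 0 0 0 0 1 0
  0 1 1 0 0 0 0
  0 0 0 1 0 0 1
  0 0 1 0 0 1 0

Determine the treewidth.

2

A width-2 tree decomposition is:
Bags: B1 = {3, 5, 6}  B2 = {0, 3, 6}  B3 = {0, 1, 6}  B4 = {1, 4, 6}  B5 = {2, 4, 6}
Tree: B1–B2, B2–B3, B3–B4, B4–B5
The largest bag has 3 vertices, giving width 2; this decomposition certifies tw(G) ≤ 2. For the lower bound, G contains the cycle 6–5–3–0–1–4–2–6, so G is not a forest; only forests have treewidth ≤ 1, hence tw(G) ≥ 2. The upper and lower bounds meet at 2, so that is the treewidth.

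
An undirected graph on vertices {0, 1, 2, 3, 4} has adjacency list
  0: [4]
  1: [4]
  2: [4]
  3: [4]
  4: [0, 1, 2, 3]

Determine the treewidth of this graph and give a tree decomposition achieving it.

Treewidth 1.
One such decomposition:
Bags: B1 = {1, 4}  B2 = {0, 4}  B3 = {3, 4}  B4 = {2, 4}
Tree: B1–B2, B2–B3, B2–B4

The largest bag has 2 vertices, giving width 1; this decomposition certifies tw(G) ≤ 1. G has an edge, so its treewidth is at least 1. Hence tw(G) = 1 exactly.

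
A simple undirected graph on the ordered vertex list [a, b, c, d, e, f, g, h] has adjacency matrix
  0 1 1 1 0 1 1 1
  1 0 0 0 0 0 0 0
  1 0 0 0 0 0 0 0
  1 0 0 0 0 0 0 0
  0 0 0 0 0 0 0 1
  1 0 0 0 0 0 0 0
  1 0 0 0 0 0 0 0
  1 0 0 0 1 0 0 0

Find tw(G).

1

A width-1 tree decomposition is:
Bags: B1 = {e, h}  B2 = {a, h}  B3 = {a, f}  B4 = {a, b}  B5 = {a, g}  B6 = {a, c}  B7 = {a, d}
Tree: B1–B2, B2–B3, B3–B4, B4–B5, B3–B6, B4–B7
Every bag has size at most 2, so the width is 2 − 1 = 1 and tw(G) ≤ 1. Any graph with an edge has treewidth ≥ 1, and G has the edge e–h. The upper and lower bounds meet at 1, so that is the treewidth.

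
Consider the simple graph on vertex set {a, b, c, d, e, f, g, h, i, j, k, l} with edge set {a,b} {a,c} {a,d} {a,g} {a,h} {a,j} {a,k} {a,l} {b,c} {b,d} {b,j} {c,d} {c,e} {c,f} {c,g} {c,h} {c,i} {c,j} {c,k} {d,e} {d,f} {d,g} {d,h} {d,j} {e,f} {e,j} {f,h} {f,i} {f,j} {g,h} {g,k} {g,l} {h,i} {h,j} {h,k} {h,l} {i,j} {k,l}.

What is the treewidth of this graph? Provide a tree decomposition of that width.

Treewidth 4.
Bags: B1 = {a, b, c, d, j}  B2 = {a, c, d, h, j}  B3 = {c, d, f, h, j}  B4 = {a, c, d, g, h}  B5 = {c, d, e, f, j}  B6 = {c, f, h, i, j}  B7 = {a, c, g, h, k}  B8 = {a, g, h, k, l}
Tree: B1–B2, B2–B3, B2–B4, B3–B5, B3–B6, B4–B7, B7–B8

Each bag holds 5 vertices, so the decomposition has width 4, which upper-bounds the treewidth. Conversely, {a, c, d, g, h} is a clique of size 5, and the vertices of any clique must share a bag in every tree decomposition; so some bag has ≥ 5 vertices and tw(G) ≥ 4. The upper and lower bounds meet at 4, so that is the treewidth.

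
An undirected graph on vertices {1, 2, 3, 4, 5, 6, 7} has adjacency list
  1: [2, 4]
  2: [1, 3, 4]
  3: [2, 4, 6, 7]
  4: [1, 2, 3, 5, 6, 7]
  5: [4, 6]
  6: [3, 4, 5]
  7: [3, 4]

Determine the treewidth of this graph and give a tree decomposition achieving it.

Treewidth 2.
One optimal decomposition is:
Bags: B1 = {3, 4, 7}  B2 = {3, 4, 6}  B3 = {2, 3, 4}  B4 = {1, 2, 4}  B5 = {4, 5, 6}
Tree: B1–B2, B1–B3, B3–B4, B2–B5

The largest bag has 3 vertices, giving width 2; this decomposition certifies tw(G) ≤ 2. For the lower bound, the 3 vertices {1, 2, 4} are pairwise adjacent, and any tree decomposition puts a clique entirely inside one bag — forcing width ≥ 2. Combining the bounds, tw(G) = 2.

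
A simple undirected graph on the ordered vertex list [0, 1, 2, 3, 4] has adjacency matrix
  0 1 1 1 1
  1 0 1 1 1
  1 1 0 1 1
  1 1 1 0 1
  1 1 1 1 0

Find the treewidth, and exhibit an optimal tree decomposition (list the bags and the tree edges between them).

Treewidth 4.
One such decomposition:
Bags: B1 = {0, 1, 2, 3, 4}
Tree: (single bag)

A single bag containing all 5 vertices is trivially a valid decomposition of width 4. On the other hand G contains the 5-clique {0, 1, 2, 3, 4}. A clique must lie in a single bag of any decomposition, so no decomposition can have width below 4. Therefore the treewidth is 4.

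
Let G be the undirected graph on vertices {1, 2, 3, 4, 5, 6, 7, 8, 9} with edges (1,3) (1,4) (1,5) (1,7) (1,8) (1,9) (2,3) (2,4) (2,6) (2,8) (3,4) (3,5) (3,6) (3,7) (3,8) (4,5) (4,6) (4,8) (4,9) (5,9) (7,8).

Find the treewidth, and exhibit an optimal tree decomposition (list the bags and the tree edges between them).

Treewidth 3.
One optimal decomposition is:
Bags: B1 = {2, 3, 4, 6}  B2 = {2, 3, 4, 8}  B3 = {1, 3, 4, 8}  B4 = {1, 3, 7, 8}  B5 = {1, 3, 4, 5}  B6 = {1, 4, 5, 9}
Tree: B1–B2, B2–B3, B3–B4, B3–B5, B5–B6

Each bag holds 4 vertices, so the decomposition has width 3, which upper-bounds the treewidth. Conversely, {1, 4, 5, 9} is a clique of size 4, and the vertices of any clique must share a bag in every tree decomposition; so some bag has ≥ 4 vertices and tw(G) ≥ 3. Hence tw(G) = 3 exactly.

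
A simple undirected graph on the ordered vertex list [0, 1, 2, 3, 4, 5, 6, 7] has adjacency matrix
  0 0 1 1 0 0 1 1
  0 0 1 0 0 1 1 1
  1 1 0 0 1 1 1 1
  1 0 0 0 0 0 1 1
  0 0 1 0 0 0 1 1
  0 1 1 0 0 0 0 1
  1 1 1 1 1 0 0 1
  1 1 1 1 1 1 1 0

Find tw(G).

A width-3 tree decomposition is:
Bags: B1 = {0, 3, 6, 7}  B2 = {0, 2, 6, 7}  B3 = {2, 4, 6, 7}  B4 = {1, 2, 6, 7}  B5 = {1, 2, 5, 7}
Tree: B1–B2, B2–B3, B3–B4, B4–B5
Every bag has size at most 4, so the width is 4 − 1 = 3 and tw(G) ≤ 3. Conversely, {1, 2, 5, 7} is a clique of size 4, and the vertices of any clique must share a bag in every tree decomposition; so some bag has ≥ 4 vertices and tw(G) ≥ 3. Therefore the treewidth is 3.

3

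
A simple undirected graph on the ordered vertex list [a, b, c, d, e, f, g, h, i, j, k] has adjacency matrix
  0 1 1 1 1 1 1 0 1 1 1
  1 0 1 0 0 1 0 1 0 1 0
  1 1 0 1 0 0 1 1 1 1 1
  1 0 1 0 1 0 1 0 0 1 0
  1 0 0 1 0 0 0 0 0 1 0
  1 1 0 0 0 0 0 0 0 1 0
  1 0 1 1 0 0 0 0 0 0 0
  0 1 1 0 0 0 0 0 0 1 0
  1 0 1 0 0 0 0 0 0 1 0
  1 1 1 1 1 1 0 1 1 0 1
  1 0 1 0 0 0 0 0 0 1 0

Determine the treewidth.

A width-3 tree decomposition is:
Bags: B1 = {a, c, d, j}  B2 = {a, d, e, j}  B3 = {a, b, c, j}  B4 = {a, c, i, j}  B5 = {a, c, j, k}  B6 = {b, c, h, j}  B7 = {a, b, f, j}  B8 = {a, c, d, g}
Tree: B1–B2, B1–B3, B1–B4, B4–B5, B3–B6, B3–B7, B1–B8
Every bag has size at most 4, so the width is 4 − 1 = 3 and tw(G) ≤ 3. On the other hand G contains the 4-clique {b, c, h, j}. A clique must lie in a single bag of any decomposition, so no decomposition can have width below 3. The upper and lower bounds meet at 3, so that is the treewidth.

3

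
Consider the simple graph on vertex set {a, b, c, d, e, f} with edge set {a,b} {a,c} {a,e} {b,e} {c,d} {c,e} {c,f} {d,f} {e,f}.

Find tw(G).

2

A width-2 tree decomposition is:
Bags: B1 = {a, c, e}  B2 = {c, e, f}  B3 = {c, d, f}  B4 = {a, b, e}
Tree: B1–B2, B2–B3, B1–B4
Each bag holds 3 vertices, so the decomposition has width 2, which upper-bounds the treewidth. Conversely, {c, d, f} is a clique of size 3, and the vertices of any clique must share a bag in every tree decomposition; so some bag has ≥ 3 vertices and tw(G) ≥ 2. Hence tw(G) = 2 exactly.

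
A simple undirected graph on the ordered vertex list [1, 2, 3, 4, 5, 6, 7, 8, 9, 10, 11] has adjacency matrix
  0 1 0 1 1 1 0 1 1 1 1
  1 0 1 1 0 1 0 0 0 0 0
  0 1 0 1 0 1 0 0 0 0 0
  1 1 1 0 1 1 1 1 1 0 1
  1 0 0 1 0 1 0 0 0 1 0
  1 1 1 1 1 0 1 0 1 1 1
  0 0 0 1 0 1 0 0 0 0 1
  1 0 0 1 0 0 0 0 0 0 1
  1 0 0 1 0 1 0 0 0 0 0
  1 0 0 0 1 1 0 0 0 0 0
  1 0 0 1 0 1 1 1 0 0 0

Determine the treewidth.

A width-3 tree decomposition is:
Bags: B1 = {2, 3, 4, 6}  B2 = {1, 2, 4, 6}  B3 = {1, 4, 6, 11}  B4 = {4, 6, 7, 11}  B5 = {1, 4, 8, 11}  B6 = {1, 4, 5, 6}  B7 = {1, 5, 6, 10}  B8 = {1, 4, 6, 9}
Tree: B1–B2, B2–B3, B3–B4, B3–B5, B3–B6, B6–B7, B2–B8
The largest bag has 4 vertices, giving width 3; this decomposition certifies tw(G) ≤ 3. For the lower bound, the 4 vertices {1, 5, 6, 10} are pairwise adjacent, and any tree decomposition puts a clique entirely inside one bag — forcing width ≥ 3. Combining the bounds, tw(G) = 3.

3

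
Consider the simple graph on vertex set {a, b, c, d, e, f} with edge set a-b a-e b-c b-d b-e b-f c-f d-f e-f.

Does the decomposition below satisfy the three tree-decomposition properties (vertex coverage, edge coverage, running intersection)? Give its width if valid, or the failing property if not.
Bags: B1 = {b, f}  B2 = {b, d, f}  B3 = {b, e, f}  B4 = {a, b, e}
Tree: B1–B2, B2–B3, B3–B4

No — vertex c appears in no bag.

A tree decomposition must satisfy three properties: every vertex lies in some bag; for every edge, both endpoints lie together in some bag; and for every vertex, the bags containing it form a connected subtree. Here vertex c appears in no bag, so the decomposition is invalid.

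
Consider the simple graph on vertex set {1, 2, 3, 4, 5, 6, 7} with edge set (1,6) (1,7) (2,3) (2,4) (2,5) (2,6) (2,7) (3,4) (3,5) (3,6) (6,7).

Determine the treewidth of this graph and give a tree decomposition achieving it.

Treewidth 2.
One such decomposition:
Bags: B1 = {2, 3, 6}  B2 = {2, 3, 5}  B3 = {2, 3, 4}  B4 = {2, 6, 7}  B5 = {1, 6, 7}
Tree: B1–B2, B1–B3, B1–B4, B4–B5

The largest bag has 3 vertices, giving width 2; this decomposition certifies tw(G) ≤ 2. On the other hand G contains the 3-clique {1, 6, 7}. A clique must lie in a single bag of any decomposition, so no decomposition can have width below 2. Therefore the treewidth is 2.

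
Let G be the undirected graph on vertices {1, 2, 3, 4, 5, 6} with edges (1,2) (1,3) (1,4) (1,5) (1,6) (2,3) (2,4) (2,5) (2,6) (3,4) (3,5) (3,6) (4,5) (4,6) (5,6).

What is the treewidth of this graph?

A width-5 tree decomposition is:
Bags: B1 = {1, 2, 3, 4, 5, 6}
Tree: (single bag)
With just one bag of size 6, the width is 6 − 1 = 5, so tw(G) ≤ 5. On the other hand G contains the 6-clique {1, 2, 3, 4, 5, 6}. A clique must lie in a single bag of any decomposition, so no decomposition can have width below 5. Combining the bounds, tw(G) = 5.

5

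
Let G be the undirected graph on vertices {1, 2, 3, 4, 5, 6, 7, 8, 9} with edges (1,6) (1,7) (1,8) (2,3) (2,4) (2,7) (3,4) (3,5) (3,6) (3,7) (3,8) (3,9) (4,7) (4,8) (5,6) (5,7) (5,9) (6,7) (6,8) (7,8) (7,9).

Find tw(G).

3

A width-3 tree decomposition is:
Bags: B1 = {3, 5, 6, 7}  B2 = {3, 6, 7, 8}  B3 = {3, 5, 7, 9}  B4 = {3, 4, 7, 8}  B5 = {2, 3, 4, 7}  B6 = {1, 6, 7, 8}
Tree: B1–B2, B1–B3, B2–B4, B4–B5, B2–B6
The largest bag has 4 vertices, giving width 3; this decomposition certifies tw(G) ≤ 3. Conversely, {1, 6, 7, 8} is a clique of size 4, and the vertices of any clique must share a bag in every tree decomposition; so some bag has ≥ 4 vertices and tw(G) ≥ 3. Combining the bounds, tw(G) = 3.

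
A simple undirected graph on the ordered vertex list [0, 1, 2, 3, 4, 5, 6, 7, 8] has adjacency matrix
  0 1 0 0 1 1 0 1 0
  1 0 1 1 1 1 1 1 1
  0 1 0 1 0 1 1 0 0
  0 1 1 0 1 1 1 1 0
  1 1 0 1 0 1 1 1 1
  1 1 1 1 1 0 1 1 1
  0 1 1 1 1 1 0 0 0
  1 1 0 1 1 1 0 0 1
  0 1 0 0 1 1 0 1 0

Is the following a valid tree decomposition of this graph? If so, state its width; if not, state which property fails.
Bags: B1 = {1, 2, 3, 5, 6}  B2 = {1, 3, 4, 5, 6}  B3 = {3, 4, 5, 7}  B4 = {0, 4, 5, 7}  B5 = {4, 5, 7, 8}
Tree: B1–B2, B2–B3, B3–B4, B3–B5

A tree decomposition must satisfy three properties: every vertex lies in some bag; for every edge, both endpoints lie together in some bag; and for every vertex, the bags containing it form a connected subtree. Here edge (1,7) lies in no bag, so the decomposition is invalid.

No — edge (1,7) lies in no bag.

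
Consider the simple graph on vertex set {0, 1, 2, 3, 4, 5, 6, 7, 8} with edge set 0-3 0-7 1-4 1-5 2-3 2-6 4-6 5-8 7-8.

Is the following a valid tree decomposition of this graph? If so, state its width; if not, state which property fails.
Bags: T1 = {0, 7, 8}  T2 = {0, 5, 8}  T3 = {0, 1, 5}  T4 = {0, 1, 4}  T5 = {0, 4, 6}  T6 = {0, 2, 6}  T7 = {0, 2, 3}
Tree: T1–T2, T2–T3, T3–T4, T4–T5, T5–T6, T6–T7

Yes; width 2.

Every vertex of G appears in some bag (union = {0, 1, 2, 3, 4, 5, 6, 7, 8}); every edge is covered by a bag; and for each vertex v the set of bags containing v is connected in the bag tree. The decomposition is therefore valid. The largest bag has 3 vertices, so the width is 2.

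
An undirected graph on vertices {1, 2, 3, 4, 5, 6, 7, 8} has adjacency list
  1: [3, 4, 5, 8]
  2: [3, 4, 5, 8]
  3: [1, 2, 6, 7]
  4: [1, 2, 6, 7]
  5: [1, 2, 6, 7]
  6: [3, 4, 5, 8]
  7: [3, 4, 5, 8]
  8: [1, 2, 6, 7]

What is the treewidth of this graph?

4

A width-4 tree decomposition is:
Bags: B1 = {1, 2, 5, 6, 7}  B2 = {1, 2, 4, 6, 7}  B3 = {1, 2, 3, 6, 7}  B4 = {1, 2, 6, 7, 8}
Tree: B1–B2, B2–B3, B3–B4
Every bag has size at most 5, so the width is 5 − 1 = 4 and tw(G) ≤ 4. For the lower bound: the 5 vertex sets {2,5}, {4,6}, {3,7}, {1}, {8} are disjoint, each induces a connected subgraph, and every pair is joined by at least one edge of G. Contracting each set to a single vertex therefore yields K_{5} as a minor, and since treewidth is minor-monotone, tw(G) ≥ tw(K_{5}) = 4. The upper and lower bounds meet at 4, so that is the treewidth.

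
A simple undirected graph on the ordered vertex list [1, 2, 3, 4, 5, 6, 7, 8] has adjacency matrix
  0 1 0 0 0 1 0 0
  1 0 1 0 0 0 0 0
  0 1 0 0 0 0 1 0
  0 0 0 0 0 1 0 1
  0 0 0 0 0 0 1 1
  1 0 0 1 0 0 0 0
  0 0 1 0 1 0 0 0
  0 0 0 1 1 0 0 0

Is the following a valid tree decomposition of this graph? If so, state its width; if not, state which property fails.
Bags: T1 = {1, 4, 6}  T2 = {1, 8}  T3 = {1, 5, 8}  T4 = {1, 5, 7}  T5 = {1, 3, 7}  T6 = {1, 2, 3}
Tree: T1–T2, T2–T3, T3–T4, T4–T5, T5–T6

No — edge (4,8) lies in no bag.

A tree decomposition must satisfy three properties: every vertex lies in some bag; for every edge, both endpoints lie together in some bag; and for every vertex, the bags containing it form a connected subtree. Here edge (4,8) lies in no bag, so the decomposition is invalid.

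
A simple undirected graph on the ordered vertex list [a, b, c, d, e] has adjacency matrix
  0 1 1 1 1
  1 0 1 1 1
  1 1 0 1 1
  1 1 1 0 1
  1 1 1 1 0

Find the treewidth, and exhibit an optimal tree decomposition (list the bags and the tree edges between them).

Treewidth 4.
Bags: B1 = {a, b, c, d, e}
Tree: (single bag)

A single bag containing all 5 vertices is trivially a valid decomposition of width 4. Conversely, {a, b, c, d, e} is a clique of size 5, and the vertices of any clique must share a bag in every tree decomposition; so some bag has ≥ 5 vertices and tw(G) ≥ 4. Hence tw(G) = 4 exactly.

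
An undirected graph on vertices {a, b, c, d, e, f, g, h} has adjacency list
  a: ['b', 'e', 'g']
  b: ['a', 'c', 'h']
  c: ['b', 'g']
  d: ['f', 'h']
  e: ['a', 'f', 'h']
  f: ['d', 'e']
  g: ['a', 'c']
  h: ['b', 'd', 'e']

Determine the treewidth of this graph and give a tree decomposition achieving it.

The largest bag has 3 vertices, giving width 2; this decomposition certifies tw(G) ≤ 2. Since f–d–h–e–f is a cycle in G, G is not acyclic. Forests are exactly the graphs of treewidth ≤ 1, so tw(G) ≥ 2. The upper and lower bounds meet at 2, so that is the treewidth.

Treewidth 2.
One optimal decomposition is:
Bags: B1 = {d, e, f}  B2 = {d, e, h}  B3 = {a, e, h}  B4 = {a, b, h}  B5 = {a, b, g}  B6 = {b, c, g}
Tree: B1–B2, B2–B3, B3–B4, B4–B5, B5–B6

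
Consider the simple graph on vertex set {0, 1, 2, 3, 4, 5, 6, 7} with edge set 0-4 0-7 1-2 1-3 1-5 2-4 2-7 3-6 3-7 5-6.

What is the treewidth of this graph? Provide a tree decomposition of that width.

Treewidth 2.
One optimal decomposition is:
Bags: B1 = {1, 5, 6}  B2 = {1, 3, 6}  B3 = {1, 2, 3}  B4 = {2, 3, 7}  B5 = {2, 4, 7}  B6 = {0, 4, 7}
Tree: B1–B2, B2–B3, B3–B4, B4–B5, B5–B6

Each bag holds 3 vertices, so the decomposition has width 2, which upper-bounds the treewidth. For the lower bound, G contains the cycle 5–6–3–1–5, so G is not a forest; only forests have treewidth ≤ 1, hence tw(G) ≥ 2. Hence tw(G) = 2 exactly.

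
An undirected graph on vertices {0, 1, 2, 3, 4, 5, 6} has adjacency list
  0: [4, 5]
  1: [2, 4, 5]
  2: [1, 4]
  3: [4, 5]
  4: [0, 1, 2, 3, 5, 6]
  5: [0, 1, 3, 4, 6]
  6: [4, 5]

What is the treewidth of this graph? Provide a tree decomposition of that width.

Every bag has size at most 3, so the width is 3 − 1 = 2 and tw(G) ≤ 2. On the other hand G contains the 3-clique {1, 2, 4}. A clique must lie in a single bag of any decomposition, so no decomposition can have width below 2. Therefore the treewidth is 2.

Treewidth 2.
Bags: B1 = {3, 4, 5}  B2 = {0, 4, 5}  B3 = {1, 4, 5}  B4 = {4, 5, 6}  B5 = {1, 2, 4}
Tree: B1–B2, B1–B3, B2–B4, B3–B5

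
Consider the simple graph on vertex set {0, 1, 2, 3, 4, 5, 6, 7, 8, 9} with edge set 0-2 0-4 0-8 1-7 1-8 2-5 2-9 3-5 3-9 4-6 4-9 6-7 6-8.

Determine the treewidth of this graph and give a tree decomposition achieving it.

Treewidth 2.
One optimal decomposition is:
Bags: B1 = {1, 6, 7}  B2 = {1, 6, 8}  B3 = {4, 6, 8}  B4 = {0, 4, 8}  B5 = {0, 4, 9}  B6 = {0, 2, 9}  B7 = {2, 3, 9}  B8 = {2, 3, 5}
Tree: B1–B2, B2–B3, B3–B4, B4–B5, B5–B6, B6–B7, B7–B8

The largest bag has 3 vertices, giving width 2; this decomposition certifies tw(G) ≤ 2. Since 7–1–8–6–7 is a cycle in G, G is not acyclic. Forests are exactly the graphs of treewidth ≤ 1, so tw(G) ≥ 2. The upper and lower bounds meet at 2, so that is the treewidth.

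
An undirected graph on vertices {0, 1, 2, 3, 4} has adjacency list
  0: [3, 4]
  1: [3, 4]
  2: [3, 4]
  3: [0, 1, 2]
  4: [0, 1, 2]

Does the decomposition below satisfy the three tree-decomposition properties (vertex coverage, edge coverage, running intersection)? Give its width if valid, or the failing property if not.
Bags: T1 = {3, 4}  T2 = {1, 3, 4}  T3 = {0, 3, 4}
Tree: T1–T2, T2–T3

A tree decomposition must satisfy three properties: every vertex lies in some bag; for every edge, both endpoints lie together in some bag; and for every vertex, the bags containing it form a connected subtree. Here vertex 2 appears in no bag, so the decomposition is invalid.

No — vertex 2 appears in no bag.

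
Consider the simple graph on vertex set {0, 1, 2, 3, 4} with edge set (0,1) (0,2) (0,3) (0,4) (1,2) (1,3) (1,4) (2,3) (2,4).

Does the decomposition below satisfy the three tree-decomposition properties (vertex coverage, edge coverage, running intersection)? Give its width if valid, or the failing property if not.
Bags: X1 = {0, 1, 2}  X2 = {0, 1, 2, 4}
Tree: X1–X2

A tree decomposition must satisfy three properties: every vertex lies in some bag; for every edge, both endpoints lie together in some bag; and for every vertex, the bags containing it form a connected subtree. Here vertex 3 appears in no bag, so the decomposition is invalid.

No — vertex 3 appears in no bag.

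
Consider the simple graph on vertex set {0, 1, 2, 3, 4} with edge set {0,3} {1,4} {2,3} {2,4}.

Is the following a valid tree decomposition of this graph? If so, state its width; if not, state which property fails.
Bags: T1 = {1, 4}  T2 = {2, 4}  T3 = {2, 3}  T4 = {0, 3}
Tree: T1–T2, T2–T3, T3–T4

Vertex coverage: the bags together contain {0, 1, 2, 3, 4}, the full vertex set. Edge coverage: each edge of G has both endpoints in at least one bag. Running intersection: for every vertex, the bags containing it form a connected subtree. All three properties hold, so this is a valid tree decomposition of width max|bag| − 1 = 1, and hence tw(G) ≤ 1.

Yes; width 1.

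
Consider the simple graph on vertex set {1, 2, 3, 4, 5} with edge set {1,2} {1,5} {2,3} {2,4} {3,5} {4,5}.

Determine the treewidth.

A width-2 tree decomposition is:
Bags: B1 = {2, 4, 5}  B2 = {1, 2, 5}  B3 = {2, 3, 5}
Tree: B1–B2, B2–B3
The largest bag has 3 vertices, giving width 2; this decomposition certifies tw(G) ≤ 2. The edges 2–4–5–1–2 form a cycle, so G is not a tree and its treewidth is at least 2. Combining the bounds, tw(G) = 2.

2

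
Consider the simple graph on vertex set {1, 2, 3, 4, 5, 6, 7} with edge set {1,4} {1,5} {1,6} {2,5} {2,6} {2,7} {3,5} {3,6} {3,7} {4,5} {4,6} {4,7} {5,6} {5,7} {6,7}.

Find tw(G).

A width-3 tree decomposition is:
Bags: B1 = {4, 5, 6, 7}  B2 = {1, 4, 5, 6}  B3 = {2, 5, 6, 7}  B4 = {3, 5, 6, 7}
Tree: B1–B2, B1–B3, B1–B4
Every bag has size at most 4, so the width is 4 − 1 = 3 and tw(G) ≤ 3. On the other hand G contains the 4-clique {1, 4, 5, 6}. A clique must lie in a single bag of any decomposition, so no decomposition can have width below 3. Hence tw(G) = 3 exactly.

3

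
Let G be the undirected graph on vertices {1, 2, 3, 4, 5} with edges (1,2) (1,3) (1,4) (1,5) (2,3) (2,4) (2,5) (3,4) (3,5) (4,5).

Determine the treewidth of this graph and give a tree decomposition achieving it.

With just one bag of size 5, the width is 5 − 1 = 4, so tw(G) ≤ 4. For the lower bound, the 5 vertices {1, 2, 3, 4, 5} are pairwise adjacent, and any tree decomposition puts a clique entirely inside one bag — forcing width ≥ 4. Combining the bounds, tw(G) = 4.

Treewidth 4.
One such decomposition:
Bags: B1 = {1, 2, 3, 4, 5}
Tree: (single bag)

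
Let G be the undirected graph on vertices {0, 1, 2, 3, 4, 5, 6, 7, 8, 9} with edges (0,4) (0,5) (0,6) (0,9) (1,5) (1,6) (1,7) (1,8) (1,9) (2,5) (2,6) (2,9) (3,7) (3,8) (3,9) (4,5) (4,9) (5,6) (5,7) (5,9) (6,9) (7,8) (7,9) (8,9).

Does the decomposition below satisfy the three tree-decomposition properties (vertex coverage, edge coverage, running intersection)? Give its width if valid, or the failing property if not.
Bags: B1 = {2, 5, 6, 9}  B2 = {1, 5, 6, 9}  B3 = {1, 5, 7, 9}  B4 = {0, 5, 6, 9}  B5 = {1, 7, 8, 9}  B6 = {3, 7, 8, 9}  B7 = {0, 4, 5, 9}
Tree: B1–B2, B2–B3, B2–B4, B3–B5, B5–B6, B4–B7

Yes; width 3.

Checking the three conditions: (i) the bags cover all of {0, 1, 2, 3, 4, 5, 6, 7, 8, 9}; (ii) for each edge, some bag contains both endpoints; (iii) the bags containing any fixed vertex form a subtree. All hold, so the decomposition is valid with width 4 − 1 = 3.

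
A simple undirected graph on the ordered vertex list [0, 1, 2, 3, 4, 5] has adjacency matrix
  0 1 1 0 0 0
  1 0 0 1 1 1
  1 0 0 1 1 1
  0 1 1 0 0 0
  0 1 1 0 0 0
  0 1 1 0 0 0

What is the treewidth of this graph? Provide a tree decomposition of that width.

Treewidth 2.
One optimal decomposition is:
Bags: B1 = {1, 2, 3}  B2 = {0, 1, 2}  B3 = {1, 2, 4}  B4 = {1, 2, 5}
Tree: B1–B2, B2–B3, B3–B4

The largest bag has 3 vertices, giving width 2; this decomposition certifies tw(G) ≤ 2. Since 2–3–1–0–2 is a cycle in G, G is not acyclic. Forests are exactly the graphs of treewidth ≤ 1, so tw(G) ≥ 2. Hence tw(G) = 2 exactly.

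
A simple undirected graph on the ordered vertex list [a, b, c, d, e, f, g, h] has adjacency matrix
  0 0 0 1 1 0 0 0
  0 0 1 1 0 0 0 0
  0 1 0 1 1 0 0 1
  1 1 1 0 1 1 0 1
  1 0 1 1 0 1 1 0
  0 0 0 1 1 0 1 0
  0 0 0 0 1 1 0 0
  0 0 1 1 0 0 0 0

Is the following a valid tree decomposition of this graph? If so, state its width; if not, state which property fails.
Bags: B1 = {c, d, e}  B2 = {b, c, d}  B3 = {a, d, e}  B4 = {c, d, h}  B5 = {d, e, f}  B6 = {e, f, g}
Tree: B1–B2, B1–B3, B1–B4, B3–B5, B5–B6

Every vertex of G appears in some bag (union = {a, b, c, d, e, f, g, h}); every edge is covered by a bag; and for each vertex v the set of bags containing v is connected in the bag tree. The decomposition is therefore valid. The largest bag has 3 vertices, so the width is 2.

Yes; width 2.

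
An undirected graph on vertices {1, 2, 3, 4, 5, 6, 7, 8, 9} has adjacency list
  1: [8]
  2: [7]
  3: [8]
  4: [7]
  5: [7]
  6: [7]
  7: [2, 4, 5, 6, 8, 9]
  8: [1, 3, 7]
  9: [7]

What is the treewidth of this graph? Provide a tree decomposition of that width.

Treewidth 1.
One such decomposition:
Bags: B1 = {7, 9}  B2 = {6, 7}  B3 = {2, 7}  B4 = {7, 8}  B5 = {1, 8}  B6 = {5, 7}  B7 = {3, 8}  B8 = {4, 7}
Tree: B1–B2, B1–B3, B2–B4, B4–B5, B3–B6, B4–B7, B1–B8

Every bag has size at most 2, so the width is 2 − 1 = 1 and tw(G) ≤ 1. Since G has at least one edge (e.g. 9–7), it is not an edgeless graph, so tw(G) ≥ 1. Therefore the treewidth is 1.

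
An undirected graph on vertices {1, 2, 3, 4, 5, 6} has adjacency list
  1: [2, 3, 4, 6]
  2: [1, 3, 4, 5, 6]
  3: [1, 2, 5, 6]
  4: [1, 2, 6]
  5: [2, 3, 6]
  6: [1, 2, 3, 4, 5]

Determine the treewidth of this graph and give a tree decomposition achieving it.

Treewidth 3.
Bags: B1 = {1, 2, 4, 6}  B2 = {1, 2, 3, 6}  B3 = {2, 3, 5, 6}
Tree: B1–B2, B2–B3

Each bag holds 4 vertices, so the decomposition has width 3, which upper-bounds the treewidth. For the lower bound, the 4 vertices {1, 2, 3, 6} are pairwise adjacent, and any tree decomposition puts a clique entirely inside one bag — forcing width ≥ 3. Combining the bounds, tw(G) = 3.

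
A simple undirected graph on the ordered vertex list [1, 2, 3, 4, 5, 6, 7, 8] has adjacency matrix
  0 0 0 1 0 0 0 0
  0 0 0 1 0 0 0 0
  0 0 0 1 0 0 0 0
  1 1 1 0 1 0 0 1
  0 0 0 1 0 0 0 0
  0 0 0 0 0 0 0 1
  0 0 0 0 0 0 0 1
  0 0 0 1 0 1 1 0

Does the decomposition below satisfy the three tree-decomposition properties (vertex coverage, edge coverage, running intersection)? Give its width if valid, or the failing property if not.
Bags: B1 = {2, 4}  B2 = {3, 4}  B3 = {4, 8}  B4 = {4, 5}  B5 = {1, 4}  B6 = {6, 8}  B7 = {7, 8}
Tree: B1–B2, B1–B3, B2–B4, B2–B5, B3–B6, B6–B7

Yes; width 1.

Every vertex of G appears in some bag (union = {1, 2, 3, 4, 5, 6, 7, 8}); every edge is covered by a bag; and for each vertex v the set of bags containing v is connected in the bag tree. The decomposition is therefore valid. The largest bag has 2 vertices, so the width is 1.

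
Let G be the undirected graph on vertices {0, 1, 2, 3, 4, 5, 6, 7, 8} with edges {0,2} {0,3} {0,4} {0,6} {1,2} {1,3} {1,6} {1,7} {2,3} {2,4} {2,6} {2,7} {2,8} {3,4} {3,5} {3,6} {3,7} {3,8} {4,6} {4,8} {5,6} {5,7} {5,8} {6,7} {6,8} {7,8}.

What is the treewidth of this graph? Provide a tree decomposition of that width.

Treewidth 4.
One optimal decomposition is:
Bags: B1 = {1, 2, 3, 6, 7}  B2 = {2, 3, 6, 7, 8}  B3 = {2, 3, 4, 6, 8}  B4 = {0, 2, 3, 4, 6}  B5 = {3, 5, 6, 7, 8}
Tree: B1–B2, B2–B3, B3–B4, B2–B5

Each bag holds 5 vertices, so the decomposition has width 4, which upper-bounds the treewidth. Conversely, {1, 2, 3, 6, 7} is a clique of size 5, and the vertices of any clique must share a bag in every tree decomposition; so some bag has ≥ 5 vertices and tw(G) ≥ 4. Therefore the treewidth is 4.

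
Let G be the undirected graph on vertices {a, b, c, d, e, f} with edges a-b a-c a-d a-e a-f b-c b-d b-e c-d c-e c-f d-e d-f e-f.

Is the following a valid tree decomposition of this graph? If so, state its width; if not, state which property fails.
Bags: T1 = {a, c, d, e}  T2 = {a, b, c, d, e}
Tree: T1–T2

A tree decomposition must satisfy three properties: every vertex lies in some bag; for every edge, both endpoints lie together in some bag; and for every vertex, the bags containing it form a connected subtree. Here vertex f appears in no bag, so the decomposition is invalid.

No — vertex f appears in no bag.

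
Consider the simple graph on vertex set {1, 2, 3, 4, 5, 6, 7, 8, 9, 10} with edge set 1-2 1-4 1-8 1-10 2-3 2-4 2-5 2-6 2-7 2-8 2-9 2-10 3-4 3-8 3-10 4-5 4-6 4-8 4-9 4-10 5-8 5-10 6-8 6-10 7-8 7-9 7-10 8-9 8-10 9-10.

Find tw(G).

4

A width-4 tree decomposition is:
Bags: B1 = {2, 4, 8, 9, 10}  B2 = {1, 2, 4, 8, 10}  B3 = {2, 3, 4, 8, 10}  B4 = {2, 4, 6, 8, 10}  B5 = {2, 4, 5, 8, 10}  B6 = {2, 7, 8, 9, 10}
Tree: B1–B2, B2–B3, B2–B4, B4–B5, B1–B6
Each bag holds 5 vertices, so the decomposition has width 4, which upper-bounds the treewidth. Conversely, {1, 2, 4, 8, 10} is a clique of size 5, and the vertices of any clique must share a bag in every tree decomposition; so some bag has ≥ 5 vertices and tw(G) ≥ 4. Combining the bounds, tw(G) = 4.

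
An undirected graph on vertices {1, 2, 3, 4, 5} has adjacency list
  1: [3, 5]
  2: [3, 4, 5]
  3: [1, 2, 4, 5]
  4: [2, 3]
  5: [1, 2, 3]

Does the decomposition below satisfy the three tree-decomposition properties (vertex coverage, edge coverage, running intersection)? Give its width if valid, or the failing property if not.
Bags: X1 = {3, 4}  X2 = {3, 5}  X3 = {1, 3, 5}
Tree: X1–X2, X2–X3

No — vertex 2 appears in no bag.

A tree decomposition must satisfy three properties: every vertex lies in some bag; for every edge, both endpoints lie together in some bag; and for every vertex, the bags containing it form a connected subtree. Here vertex 2 appears in no bag, so the decomposition is invalid.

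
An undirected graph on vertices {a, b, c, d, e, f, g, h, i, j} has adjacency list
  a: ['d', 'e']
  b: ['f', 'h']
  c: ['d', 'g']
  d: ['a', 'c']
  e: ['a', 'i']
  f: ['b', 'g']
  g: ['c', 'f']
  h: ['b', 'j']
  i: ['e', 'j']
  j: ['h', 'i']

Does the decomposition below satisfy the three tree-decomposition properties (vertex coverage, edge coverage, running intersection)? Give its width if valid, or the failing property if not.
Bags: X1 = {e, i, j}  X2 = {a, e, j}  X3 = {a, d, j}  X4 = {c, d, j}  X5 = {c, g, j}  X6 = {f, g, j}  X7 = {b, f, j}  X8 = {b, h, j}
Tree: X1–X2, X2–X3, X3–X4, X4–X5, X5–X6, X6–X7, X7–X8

Yes; width 2.

Vertex coverage: the bags together contain {a, b, c, d, e, f, g, h, i, j}, the full vertex set. Edge coverage: each edge of G has both endpoints in at least one bag. Running intersection: for every vertex, the bags containing it form a connected subtree. All three properties hold, so this is a valid tree decomposition of width max|bag| − 1 = 2, and hence tw(G) ≤ 2.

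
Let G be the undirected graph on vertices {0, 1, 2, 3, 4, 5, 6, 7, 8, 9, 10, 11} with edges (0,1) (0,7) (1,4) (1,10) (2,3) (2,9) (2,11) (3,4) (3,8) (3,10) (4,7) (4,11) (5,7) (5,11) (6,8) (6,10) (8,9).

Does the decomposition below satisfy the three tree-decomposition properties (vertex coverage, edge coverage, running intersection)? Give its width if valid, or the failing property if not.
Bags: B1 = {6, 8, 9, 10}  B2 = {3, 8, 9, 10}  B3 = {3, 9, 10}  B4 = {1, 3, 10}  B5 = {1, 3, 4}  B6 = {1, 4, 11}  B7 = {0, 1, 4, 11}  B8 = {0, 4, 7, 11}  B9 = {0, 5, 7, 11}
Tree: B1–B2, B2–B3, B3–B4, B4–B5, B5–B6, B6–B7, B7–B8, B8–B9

No — vertex 2 appears in no bag.

A tree decomposition must satisfy three properties: every vertex lies in some bag; for every edge, both endpoints lie together in some bag; and for every vertex, the bags containing it form a connected subtree. Here vertex 2 appears in no bag, so the decomposition is invalid.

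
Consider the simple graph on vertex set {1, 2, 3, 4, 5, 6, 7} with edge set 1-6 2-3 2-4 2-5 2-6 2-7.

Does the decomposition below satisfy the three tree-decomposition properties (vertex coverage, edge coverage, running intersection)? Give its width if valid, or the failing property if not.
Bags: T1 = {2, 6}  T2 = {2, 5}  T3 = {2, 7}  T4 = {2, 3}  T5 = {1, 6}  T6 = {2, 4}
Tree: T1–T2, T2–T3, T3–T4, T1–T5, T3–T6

Vertex coverage: the bags together contain {1, 2, 3, 4, 5, 6, 7}, the full vertex set. Edge coverage: each edge of G has both endpoints in at least one bag. Running intersection: for every vertex, the bags containing it form a connected subtree. All three properties hold, so this is a valid tree decomposition of width max|bag| − 1 = 1, and hence tw(G) ≤ 1.

Yes; width 1.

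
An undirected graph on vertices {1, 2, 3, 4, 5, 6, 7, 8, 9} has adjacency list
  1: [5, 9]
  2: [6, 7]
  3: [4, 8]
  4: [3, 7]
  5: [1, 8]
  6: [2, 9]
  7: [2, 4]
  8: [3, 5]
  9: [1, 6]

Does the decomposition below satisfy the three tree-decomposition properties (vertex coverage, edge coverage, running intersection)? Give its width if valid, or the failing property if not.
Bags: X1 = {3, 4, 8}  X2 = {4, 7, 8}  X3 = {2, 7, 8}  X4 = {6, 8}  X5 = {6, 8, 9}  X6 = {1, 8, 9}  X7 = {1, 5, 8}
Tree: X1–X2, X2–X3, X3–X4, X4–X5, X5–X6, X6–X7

No — edge (2,6) lies in no bag.

A tree decomposition must satisfy three properties: every vertex lies in some bag; for every edge, both endpoints lie together in some bag; and for every vertex, the bags containing it form a connected subtree. Here edge (2,6) lies in no bag, so the decomposition is invalid.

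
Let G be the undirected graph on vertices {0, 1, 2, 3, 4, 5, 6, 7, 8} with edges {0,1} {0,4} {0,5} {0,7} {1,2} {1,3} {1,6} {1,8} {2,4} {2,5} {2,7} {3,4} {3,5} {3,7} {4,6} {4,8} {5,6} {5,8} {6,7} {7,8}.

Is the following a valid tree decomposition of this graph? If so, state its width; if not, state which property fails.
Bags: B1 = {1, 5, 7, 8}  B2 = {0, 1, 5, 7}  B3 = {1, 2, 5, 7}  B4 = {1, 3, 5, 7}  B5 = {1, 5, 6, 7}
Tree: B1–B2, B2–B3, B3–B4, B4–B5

No — vertex 4 appears in no bag.

A tree decomposition must satisfy three properties: every vertex lies in some bag; for every edge, both endpoints lie together in some bag; and for every vertex, the bags containing it form a connected subtree. Here vertex 4 appears in no bag, so the decomposition is invalid.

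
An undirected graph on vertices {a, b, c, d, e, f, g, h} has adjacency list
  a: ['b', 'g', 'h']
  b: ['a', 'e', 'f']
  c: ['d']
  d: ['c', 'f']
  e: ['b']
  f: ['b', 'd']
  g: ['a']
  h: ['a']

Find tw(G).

1

A width-1 tree decomposition is:
Bags: B1 = {a, b}  B2 = {a, g}  B3 = {b, f}  B4 = {a, h}  B5 = {d, f}  B6 = {b, e}  B7 = {c, d}
Tree: B1–B2, B1–B3, B1–B4, B3–B5, B3–B6, B5–B7
Each bag holds 2 vertices, so the decomposition has width 1, which upper-bounds the treewidth. G has an edge, so its treewidth is at least 1. Therefore the treewidth is 1.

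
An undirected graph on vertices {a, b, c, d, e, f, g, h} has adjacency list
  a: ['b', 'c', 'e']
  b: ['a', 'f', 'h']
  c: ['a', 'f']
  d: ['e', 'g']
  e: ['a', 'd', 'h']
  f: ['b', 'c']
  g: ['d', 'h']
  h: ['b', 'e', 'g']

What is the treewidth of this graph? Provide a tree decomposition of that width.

The largest bag has 3 vertices, giving width 2; this decomposition certifies tw(G) ≤ 2. The edges d–g–h–e–d form a cycle, so G is not a tree and its treewidth is at least 2. The upper and lower bounds meet at 2, so that is the treewidth.

Treewidth 2.
One such decomposition:
Bags: B1 = {d, e, g}  B2 = {e, g, h}  B3 = {a, e, h}  B4 = {a, b, h}  B5 = {a, b, c}  B6 = {b, c, f}
Tree: B1–B2, B2–B3, B3–B4, B4–B5, B5–B6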